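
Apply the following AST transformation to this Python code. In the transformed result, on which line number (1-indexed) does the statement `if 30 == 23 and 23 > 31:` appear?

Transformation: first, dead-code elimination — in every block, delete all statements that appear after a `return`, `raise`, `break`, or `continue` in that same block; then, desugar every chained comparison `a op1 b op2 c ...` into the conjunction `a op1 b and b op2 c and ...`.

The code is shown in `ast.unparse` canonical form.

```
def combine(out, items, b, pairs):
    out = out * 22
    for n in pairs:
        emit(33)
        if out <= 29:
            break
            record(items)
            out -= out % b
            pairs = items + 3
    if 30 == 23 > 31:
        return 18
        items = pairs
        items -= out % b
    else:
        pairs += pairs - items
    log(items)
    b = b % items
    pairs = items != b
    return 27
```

7

Transformed code:
def combine(out, items, b, pairs):
    out = out * 22
    for n in pairs:
        emit(33)
        if out <= 29:
            break
    if 30 == 23 and 23 > 31:
        return 18
    else:
        pairs += pairs - items
    log(items)
    b = b % items
    pairs = items != b
    return 27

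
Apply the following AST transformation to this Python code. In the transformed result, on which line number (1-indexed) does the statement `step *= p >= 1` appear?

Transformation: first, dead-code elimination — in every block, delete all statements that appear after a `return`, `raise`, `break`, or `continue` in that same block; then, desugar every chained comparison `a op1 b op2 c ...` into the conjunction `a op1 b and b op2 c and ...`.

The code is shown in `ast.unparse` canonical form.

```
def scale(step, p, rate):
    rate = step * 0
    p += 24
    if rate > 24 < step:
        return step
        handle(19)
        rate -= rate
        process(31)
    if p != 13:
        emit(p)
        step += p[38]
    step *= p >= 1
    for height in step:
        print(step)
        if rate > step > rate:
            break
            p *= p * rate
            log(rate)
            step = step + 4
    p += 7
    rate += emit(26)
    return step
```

Transformed code:
def scale(step, p, rate):
    rate = step * 0
    p += 24
    if rate > 24 and 24 < step:
        return step
    if p != 13:
        emit(p)
        step += p[38]
    step *= p >= 1
    for height in step:
        print(step)
        if rate > step and step > rate:
            break
    p += 7
    rate += emit(26)
    return step

9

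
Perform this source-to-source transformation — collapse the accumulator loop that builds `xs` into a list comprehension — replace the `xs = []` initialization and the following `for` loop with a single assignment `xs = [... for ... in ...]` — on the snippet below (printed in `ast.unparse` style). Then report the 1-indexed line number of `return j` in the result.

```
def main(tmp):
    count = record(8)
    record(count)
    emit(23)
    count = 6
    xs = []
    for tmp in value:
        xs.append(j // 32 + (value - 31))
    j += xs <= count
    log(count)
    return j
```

Transformed code:
def main(tmp):
    count = record(8)
    record(count)
    emit(23)
    count = 6
    xs = [j // 32 + (value - 31) for tmp in value]
    j += xs <= count
    log(count)
    return j

9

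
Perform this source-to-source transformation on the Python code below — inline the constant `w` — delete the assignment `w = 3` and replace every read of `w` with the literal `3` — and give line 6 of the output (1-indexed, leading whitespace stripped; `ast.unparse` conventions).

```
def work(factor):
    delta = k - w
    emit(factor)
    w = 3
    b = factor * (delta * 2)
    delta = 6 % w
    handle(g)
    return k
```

handle(g)

Transformed code:
def work(factor):
    delta = k - 3
    emit(factor)
    b = factor * (delta * 2)
    delta = 6 % 3
    handle(g)
    return k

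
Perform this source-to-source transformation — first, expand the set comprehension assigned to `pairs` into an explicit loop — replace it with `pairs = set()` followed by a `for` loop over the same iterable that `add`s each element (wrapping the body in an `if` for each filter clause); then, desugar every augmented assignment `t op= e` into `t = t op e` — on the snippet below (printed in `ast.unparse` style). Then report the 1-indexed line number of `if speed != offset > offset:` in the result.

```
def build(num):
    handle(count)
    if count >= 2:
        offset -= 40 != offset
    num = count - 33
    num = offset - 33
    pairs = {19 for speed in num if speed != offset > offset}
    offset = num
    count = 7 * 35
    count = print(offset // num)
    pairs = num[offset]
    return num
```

Transformed code:
def build(num):
    handle(count)
    if count >= 2:
        offset = offset - (40 != offset)
    num = count - 33
    num = offset - 33
    pairs = set()
    for speed in num:
        if speed != offset > offset:
            pairs.add(19)
    offset = num
    count = 7 * 35
    count = print(offset // num)
    pairs = num[offset]
    return num

9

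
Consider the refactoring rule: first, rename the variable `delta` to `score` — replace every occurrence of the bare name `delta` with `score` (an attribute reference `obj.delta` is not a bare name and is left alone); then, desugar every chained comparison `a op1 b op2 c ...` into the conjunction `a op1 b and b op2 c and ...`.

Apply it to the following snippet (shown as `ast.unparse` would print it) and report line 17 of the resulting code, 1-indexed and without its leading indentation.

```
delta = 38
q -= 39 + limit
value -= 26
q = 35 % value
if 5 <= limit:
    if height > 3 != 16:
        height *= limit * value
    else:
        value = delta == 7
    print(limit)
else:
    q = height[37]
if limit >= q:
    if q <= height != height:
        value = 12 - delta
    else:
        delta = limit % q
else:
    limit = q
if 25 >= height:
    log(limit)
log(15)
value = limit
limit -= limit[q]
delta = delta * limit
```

Transformed code:
score = 38
q -= 39 + limit
value -= 26
q = 35 % value
if 5 <= limit:
    if height > 3 and 3 != 16:
        height *= limit * value
    else:
        value = score == 7
    print(limit)
else:
    q = height[37]
if limit >= q:
    if q <= height and height != height:
        value = 12 - score
    else:
        score = limit % q
else:
    limit = q
if 25 >= height:
    log(limit)
log(15)
value = limit
limit -= limit[q]
score = score * limit

score = limit % q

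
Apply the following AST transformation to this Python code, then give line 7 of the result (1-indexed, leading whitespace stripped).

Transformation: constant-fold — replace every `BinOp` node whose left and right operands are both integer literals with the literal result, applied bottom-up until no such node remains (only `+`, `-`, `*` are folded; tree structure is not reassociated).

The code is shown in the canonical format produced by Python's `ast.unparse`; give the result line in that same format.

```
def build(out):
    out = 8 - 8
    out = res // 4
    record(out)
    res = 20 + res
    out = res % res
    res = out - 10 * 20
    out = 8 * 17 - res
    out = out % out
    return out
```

res = out - 200

Transformed code:
def build(out):
    out = 0
    out = res // 4
    record(out)
    res = 20 + res
    out = res % res
    res = out - 200
    out = 136 - res
    out = out % out
    return out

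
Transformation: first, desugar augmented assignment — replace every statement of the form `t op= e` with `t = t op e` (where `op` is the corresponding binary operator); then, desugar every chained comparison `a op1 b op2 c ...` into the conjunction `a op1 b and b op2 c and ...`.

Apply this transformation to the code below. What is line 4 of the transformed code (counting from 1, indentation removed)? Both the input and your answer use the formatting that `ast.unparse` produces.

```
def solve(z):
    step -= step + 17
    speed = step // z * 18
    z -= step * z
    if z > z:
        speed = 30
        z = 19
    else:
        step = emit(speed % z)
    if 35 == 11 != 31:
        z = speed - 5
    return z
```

z = z - step * z

Transformed code:
def solve(z):
    step = step - (step + 17)
    speed = step // z * 18
    z = z - step * z
    if z > z:
        speed = 30
        z = 19
    else:
        step = emit(speed % z)
    if 35 == 11 and 11 != 31:
        z = speed - 5
    return z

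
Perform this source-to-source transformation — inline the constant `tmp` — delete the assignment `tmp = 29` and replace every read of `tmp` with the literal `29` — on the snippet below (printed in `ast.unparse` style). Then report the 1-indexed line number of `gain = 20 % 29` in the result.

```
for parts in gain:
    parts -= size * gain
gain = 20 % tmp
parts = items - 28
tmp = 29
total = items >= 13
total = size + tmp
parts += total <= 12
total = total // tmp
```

3

Transformed code:
for parts in gain:
    parts -= size * gain
gain = 20 % 29
parts = items - 28
total = items >= 13
total = size + 29
parts += total <= 12
total = total // 29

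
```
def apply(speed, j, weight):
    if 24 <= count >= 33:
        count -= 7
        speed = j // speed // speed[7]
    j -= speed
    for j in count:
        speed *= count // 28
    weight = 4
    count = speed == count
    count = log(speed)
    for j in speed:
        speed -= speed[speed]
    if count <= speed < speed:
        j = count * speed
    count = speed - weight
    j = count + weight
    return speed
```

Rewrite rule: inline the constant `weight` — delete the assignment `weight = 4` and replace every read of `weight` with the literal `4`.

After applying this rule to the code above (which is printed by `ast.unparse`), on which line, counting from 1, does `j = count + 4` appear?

Transformed code:
def apply(speed, j, weight):
    if 24 <= count >= 33:
        count -= 7
        speed = j // speed // speed[7]
    j -= speed
    for j in count:
        speed *= count // 28
    count = speed == count
    count = log(speed)
    for j in speed:
        speed -= speed[speed]
    if count <= speed < speed:
        j = count * speed
    count = speed - 4
    j = count + 4
    return speed

15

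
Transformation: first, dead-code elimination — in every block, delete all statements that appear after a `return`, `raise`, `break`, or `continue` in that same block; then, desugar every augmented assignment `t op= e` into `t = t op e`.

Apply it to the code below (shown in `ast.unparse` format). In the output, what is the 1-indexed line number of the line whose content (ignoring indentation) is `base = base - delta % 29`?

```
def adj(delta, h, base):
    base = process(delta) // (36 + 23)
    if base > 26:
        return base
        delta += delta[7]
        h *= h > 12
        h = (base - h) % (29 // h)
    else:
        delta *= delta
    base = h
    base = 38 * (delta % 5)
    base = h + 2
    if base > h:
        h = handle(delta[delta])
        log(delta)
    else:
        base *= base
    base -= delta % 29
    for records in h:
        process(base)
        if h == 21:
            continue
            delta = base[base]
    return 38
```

15

Transformed code:
def adj(delta, h, base):
    base = process(delta) // (36 + 23)
    if base > 26:
        return base
    else:
        delta = delta * delta
    base = h
    base = 38 * (delta % 5)
    base = h + 2
    if base > h:
        h = handle(delta[delta])
        log(delta)
    else:
        base = base * base
    base = base - delta % 29
    for records in h:
        process(base)
        if h == 21:
            continue
    return 38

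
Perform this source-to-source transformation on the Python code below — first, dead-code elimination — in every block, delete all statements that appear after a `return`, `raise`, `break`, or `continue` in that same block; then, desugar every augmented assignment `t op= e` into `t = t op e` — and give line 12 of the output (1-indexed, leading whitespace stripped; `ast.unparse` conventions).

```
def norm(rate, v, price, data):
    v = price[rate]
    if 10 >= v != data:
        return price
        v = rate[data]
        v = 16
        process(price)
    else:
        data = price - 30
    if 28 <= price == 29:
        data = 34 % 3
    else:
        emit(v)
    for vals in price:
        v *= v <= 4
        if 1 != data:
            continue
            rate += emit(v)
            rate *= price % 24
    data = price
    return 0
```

Transformed code:
def norm(rate, v, price, data):
    v = price[rate]
    if 10 >= v != data:
        return price
    else:
        data = price - 30
    if 28 <= price == 29:
        data = 34 % 3
    else:
        emit(v)
    for vals in price:
        v = v * (v <= 4)
        if 1 != data:
            continue
    data = price
    return 0

v = v * (v <= 4)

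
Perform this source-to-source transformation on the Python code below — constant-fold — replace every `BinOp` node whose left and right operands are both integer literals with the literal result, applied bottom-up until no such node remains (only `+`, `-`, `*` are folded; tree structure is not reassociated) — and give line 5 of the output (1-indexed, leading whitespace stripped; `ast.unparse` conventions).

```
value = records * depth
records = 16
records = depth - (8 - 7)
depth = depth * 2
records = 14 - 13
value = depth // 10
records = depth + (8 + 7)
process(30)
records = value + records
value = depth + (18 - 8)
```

Transformed code:
value = records * depth
records = 16
records = depth - 1
depth = depth * 2
records = 1
value = depth // 10
records = depth + 15
process(30)
records = value + records
value = depth + 10

records = 1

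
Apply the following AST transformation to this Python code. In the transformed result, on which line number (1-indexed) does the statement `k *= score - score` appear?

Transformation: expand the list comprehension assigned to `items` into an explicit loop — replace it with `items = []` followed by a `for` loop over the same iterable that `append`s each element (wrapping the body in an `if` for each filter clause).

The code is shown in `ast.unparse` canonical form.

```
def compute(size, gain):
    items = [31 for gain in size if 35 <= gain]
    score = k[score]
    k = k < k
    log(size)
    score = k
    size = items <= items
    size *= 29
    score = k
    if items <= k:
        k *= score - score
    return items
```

Transformed code:
def compute(size, gain):
    items = []
    for gain in size:
        if 35 <= gain:
            items.append(31)
    score = k[score]
    k = k < k
    log(size)
    score = k
    size = items <= items
    size *= 29
    score = k
    if items <= k:
        k *= score - score
    return items

14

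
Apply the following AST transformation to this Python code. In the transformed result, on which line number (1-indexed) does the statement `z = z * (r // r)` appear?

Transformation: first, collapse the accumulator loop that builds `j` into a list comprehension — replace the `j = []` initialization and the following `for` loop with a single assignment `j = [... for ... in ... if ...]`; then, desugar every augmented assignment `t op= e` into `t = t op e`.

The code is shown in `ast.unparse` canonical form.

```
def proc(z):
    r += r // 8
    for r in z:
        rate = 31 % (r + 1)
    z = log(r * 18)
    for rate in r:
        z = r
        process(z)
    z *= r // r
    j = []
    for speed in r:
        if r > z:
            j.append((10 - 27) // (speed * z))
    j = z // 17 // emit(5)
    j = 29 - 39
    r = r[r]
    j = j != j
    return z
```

9

Transformed code:
def proc(z):
    r = r + r // 8
    for r in z:
        rate = 31 % (r + 1)
    z = log(r * 18)
    for rate in r:
        z = r
        process(z)
    z = z * (r // r)
    j = [(10 - 27) // (speed * z) for speed in r if r > z]
    j = z // 17 // emit(5)
    j = 29 - 39
    r = r[r]
    j = j != j
    return z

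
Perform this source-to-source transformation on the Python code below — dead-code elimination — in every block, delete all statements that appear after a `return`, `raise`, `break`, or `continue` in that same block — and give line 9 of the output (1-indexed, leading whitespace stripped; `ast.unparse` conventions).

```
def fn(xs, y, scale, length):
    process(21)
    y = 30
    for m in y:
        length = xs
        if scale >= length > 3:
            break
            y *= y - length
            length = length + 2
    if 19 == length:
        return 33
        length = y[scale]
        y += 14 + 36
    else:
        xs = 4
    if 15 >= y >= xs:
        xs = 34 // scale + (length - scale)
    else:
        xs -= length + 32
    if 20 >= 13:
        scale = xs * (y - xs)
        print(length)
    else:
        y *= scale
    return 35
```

return 33

Transformed code:
def fn(xs, y, scale, length):
    process(21)
    y = 30
    for m in y:
        length = xs
        if scale >= length > 3:
            break
    if 19 == length:
        return 33
    else:
        xs = 4
    if 15 >= y >= xs:
        xs = 34 // scale + (length - scale)
    else:
        xs -= length + 32
    if 20 >= 13:
        scale = xs * (y - xs)
        print(length)
    else:
        y *= scale
    return 35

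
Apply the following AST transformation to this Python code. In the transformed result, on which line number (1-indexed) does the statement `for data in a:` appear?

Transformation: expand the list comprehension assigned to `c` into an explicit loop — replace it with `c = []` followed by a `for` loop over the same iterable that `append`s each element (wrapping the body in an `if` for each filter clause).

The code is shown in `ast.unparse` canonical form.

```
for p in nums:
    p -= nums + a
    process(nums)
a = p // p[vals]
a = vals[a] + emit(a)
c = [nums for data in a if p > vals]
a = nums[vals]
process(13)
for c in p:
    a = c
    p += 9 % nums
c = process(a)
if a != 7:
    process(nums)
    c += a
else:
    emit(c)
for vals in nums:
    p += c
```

7

Transformed code:
for p in nums:
    p -= nums + a
    process(nums)
a = p // p[vals]
a = vals[a] + emit(a)
c = []
for data in a:
    if p > vals:
        c.append(nums)
a = nums[vals]
process(13)
for c in p:
    a = c
    p += 9 % nums
c = process(a)
if a != 7:
    process(nums)
    c += a
else:
    emit(c)
for vals in nums:
    p += c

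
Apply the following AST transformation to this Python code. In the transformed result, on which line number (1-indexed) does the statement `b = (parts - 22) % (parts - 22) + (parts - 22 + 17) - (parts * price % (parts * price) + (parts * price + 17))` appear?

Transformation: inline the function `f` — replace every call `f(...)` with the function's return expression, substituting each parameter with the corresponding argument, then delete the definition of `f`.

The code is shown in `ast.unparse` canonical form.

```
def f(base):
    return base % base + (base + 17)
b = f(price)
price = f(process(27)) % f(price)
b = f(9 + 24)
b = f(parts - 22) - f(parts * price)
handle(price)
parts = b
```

4

Transformed code:
b = price % price + (price + 17)
price = (process(27) % process(27) + (process(27) + 17)) % (price % price + (price + 17))
b = (9 + 24) % (9 + 24) + (9 + 24 + 17)
b = (parts - 22) % (parts - 22) + (parts - 22 + 17) - (parts * price % (parts * price) + (parts * price + 17))
handle(price)
parts = b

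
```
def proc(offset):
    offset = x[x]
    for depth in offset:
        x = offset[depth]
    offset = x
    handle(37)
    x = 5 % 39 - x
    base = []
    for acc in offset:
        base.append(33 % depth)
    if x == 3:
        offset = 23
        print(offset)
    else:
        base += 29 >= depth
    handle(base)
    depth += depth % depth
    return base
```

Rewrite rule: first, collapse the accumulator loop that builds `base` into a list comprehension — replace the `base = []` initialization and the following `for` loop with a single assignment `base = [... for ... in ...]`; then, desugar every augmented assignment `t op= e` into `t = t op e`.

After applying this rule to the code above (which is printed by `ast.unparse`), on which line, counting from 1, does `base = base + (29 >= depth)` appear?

Transformed code:
def proc(offset):
    offset = x[x]
    for depth in offset:
        x = offset[depth]
    offset = x
    handle(37)
    x = 5 % 39 - x
    base = [33 % depth for acc in offset]
    if x == 3:
        offset = 23
        print(offset)
    else:
        base = base + (29 >= depth)
    handle(base)
    depth = depth + depth % depth
    return base

13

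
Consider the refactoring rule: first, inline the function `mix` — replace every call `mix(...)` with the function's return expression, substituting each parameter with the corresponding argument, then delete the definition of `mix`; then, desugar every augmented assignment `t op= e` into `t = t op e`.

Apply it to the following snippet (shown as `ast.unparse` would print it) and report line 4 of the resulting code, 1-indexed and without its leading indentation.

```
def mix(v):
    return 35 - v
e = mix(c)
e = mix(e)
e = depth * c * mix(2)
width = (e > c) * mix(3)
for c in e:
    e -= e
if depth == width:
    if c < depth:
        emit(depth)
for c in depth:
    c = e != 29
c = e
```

Transformed code:
e = 35 - c
e = 35 - e
e = depth * c * (35 - 2)
width = (e > c) * (35 - 3)
for c in e:
    e = e - e
if depth == width:
    if c < depth:
        emit(depth)
for c in depth:
    c = e != 29
c = e

width = (e > c) * (35 - 3)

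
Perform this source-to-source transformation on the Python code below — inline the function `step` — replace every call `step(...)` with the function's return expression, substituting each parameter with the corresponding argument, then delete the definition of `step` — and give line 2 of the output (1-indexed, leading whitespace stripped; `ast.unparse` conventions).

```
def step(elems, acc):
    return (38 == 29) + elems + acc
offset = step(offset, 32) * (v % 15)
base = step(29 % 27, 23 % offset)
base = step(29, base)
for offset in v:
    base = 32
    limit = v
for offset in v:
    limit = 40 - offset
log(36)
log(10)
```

base = (38 == 29) + 29 % 27 + 23 % offset

Transformed code:
offset = ((38 == 29) + offset + 32) * (v % 15)
base = (38 == 29) + 29 % 27 + 23 % offset
base = (38 == 29) + 29 + base
for offset in v:
    base = 32
    limit = v
for offset in v:
    limit = 40 - offset
log(36)
log(10)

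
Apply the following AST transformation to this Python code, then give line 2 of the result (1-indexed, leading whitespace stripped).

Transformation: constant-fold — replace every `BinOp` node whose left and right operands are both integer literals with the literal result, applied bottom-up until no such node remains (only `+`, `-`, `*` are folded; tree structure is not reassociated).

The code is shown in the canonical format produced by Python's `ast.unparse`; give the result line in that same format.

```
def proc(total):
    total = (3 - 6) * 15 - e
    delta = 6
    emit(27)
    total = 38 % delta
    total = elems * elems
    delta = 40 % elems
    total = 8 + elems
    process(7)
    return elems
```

Transformed code:
def proc(total):
    total = -45 - e
    delta = 6
    emit(27)
    total = 38 % delta
    total = elems * elems
    delta = 40 % elems
    total = 8 + elems
    process(7)
    return elems

total = -45 - e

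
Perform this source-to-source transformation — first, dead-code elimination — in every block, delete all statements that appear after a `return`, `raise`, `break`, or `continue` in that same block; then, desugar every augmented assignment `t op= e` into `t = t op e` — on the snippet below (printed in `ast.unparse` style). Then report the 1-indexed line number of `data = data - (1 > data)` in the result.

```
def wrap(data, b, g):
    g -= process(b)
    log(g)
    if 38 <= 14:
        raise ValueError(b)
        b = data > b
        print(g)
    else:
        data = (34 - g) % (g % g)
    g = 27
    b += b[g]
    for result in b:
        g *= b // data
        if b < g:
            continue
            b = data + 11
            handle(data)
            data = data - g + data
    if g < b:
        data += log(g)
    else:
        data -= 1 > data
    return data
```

17

Transformed code:
def wrap(data, b, g):
    g = g - process(b)
    log(g)
    if 38 <= 14:
        raise ValueError(b)
    else:
        data = (34 - g) % (g % g)
    g = 27
    b = b + b[g]
    for result in b:
        g = g * (b // data)
        if b < g:
            continue
    if g < b:
        data = data + log(g)
    else:
        data = data - (1 > data)
    return data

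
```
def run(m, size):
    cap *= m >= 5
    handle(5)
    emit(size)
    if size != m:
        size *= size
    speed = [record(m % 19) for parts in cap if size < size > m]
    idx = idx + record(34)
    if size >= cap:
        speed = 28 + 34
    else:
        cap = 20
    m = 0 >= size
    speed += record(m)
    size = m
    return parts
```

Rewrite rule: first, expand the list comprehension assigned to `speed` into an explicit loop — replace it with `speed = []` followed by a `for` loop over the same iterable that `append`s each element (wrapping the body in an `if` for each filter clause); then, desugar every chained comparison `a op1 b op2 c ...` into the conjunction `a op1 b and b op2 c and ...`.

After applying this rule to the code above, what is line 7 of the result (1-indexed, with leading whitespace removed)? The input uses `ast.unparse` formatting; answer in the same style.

Transformed code:
def run(m, size):
    cap *= m >= 5
    handle(5)
    emit(size)
    if size != m:
        size *= size
    speed = []
    for parts in cap:
        if size < size and size > m:
            speed.append(record(m % 19))
    idx = idx + record(34)
    if size >= cap:
        speed = 28 + 34
    else:
        cap = 20
    m = 0 >= size
    speed += record(m)
    size = m
    return parts

speed = []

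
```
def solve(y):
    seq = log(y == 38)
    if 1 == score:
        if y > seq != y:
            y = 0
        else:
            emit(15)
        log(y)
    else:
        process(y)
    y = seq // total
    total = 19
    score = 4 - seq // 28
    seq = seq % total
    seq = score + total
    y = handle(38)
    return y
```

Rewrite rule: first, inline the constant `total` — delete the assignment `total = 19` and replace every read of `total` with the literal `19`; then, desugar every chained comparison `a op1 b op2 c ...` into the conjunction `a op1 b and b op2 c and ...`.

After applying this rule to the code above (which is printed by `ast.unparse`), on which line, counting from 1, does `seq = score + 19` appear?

Transformed code:
def solve(y):
    seq = log(y == 38)
    if 1 == score:
        if y > seq and seq != y:
            y = 0
        else:
            emit(15)
        log(y)
    else:
        process(y)
    y = seq // 19
    score = 4 - seq // 28
    seq = seq % 19
    seq = score + 19
    y = handle(38)
    return y

14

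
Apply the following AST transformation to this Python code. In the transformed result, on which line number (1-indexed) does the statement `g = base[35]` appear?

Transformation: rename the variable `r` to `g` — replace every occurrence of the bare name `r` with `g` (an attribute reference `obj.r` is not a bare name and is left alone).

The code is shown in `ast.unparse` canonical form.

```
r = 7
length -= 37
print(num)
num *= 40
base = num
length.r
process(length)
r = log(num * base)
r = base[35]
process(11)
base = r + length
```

9

Transformed code:
g = 7
length -= 37
print(num)
num *= 40
base = num
length.r
process(length)
g = log(num * base)
g = base[35]
process(11)
base = g + length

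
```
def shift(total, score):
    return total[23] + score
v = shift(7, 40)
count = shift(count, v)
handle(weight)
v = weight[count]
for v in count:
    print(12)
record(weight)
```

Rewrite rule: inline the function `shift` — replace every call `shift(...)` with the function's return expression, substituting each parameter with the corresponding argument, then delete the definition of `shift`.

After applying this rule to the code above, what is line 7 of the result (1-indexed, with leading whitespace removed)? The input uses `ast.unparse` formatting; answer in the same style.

record(weight)

Transformed code:
v = 7[23] + 40
count = count[23] + v
handle(weight)
v = weight[count]
for v in count:
    print(12)
record(weight)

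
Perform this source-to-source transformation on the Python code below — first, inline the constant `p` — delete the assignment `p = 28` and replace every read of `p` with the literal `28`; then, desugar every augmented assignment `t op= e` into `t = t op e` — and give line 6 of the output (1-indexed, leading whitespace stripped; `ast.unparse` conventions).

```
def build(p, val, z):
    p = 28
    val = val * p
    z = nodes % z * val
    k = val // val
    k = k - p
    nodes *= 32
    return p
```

Transformed code:
def build(p, val, z):
    val = val * 28
    z = nodes % z * val
    k = val // val
    k = k - 28
    nodes = nodes * 32
    return 28

nodes = nodes * 32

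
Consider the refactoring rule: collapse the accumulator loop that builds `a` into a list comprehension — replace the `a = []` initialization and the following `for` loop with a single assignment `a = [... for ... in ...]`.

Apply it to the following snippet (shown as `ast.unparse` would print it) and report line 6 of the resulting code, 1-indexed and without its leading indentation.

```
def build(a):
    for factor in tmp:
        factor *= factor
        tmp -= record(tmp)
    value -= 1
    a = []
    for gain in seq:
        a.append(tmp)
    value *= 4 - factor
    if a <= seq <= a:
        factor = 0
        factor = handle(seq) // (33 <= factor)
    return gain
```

Transformed code:
def build(a):
    for factor in tmp:
        factor *= factor
        tmp -= record(tmp)
    value -= 1
    a = [tmp for gain in seq]
    value *= 4 - factor
    if a <= seq <= a:
        factor = 0
        factor = handle(seq) // (33 <= factor)
    return gain

a = [tmp for gain in seq]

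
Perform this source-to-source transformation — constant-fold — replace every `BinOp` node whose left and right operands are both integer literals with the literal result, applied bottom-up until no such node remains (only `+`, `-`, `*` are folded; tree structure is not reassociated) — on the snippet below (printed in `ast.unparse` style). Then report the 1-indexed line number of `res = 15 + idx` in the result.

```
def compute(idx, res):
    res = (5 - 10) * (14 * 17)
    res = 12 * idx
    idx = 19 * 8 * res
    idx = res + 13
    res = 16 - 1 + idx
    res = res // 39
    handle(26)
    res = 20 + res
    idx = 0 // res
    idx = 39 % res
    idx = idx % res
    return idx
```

6

Transformed code:
def compute(idx, res):
    res = -1190
    res = 12 * idx
    idx = 152 * res
    idx = res + 13
    res = 15 + idx
    res = res // 39
    handle(26)
    res = 20 + res
    idx = 0 // res
    idx = 39 % res
    idx = idx % res
    return idx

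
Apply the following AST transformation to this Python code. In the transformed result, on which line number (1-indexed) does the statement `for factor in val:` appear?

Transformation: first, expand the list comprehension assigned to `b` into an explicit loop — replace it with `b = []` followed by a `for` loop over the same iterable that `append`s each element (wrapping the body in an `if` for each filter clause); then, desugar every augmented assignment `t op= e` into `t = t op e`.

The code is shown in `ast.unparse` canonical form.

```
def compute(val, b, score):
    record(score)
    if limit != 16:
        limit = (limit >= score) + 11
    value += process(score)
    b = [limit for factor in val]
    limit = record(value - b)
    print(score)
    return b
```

Transformed code:
def compute(val, b, score):
    record(score)
    if limit != 16:
        limit = (limit >= score) + 11
    value = value + process(score)
    b = []
    for factor in val:
        b.append(limit)
    limit = record(value - b)
    print(score)
    return b

7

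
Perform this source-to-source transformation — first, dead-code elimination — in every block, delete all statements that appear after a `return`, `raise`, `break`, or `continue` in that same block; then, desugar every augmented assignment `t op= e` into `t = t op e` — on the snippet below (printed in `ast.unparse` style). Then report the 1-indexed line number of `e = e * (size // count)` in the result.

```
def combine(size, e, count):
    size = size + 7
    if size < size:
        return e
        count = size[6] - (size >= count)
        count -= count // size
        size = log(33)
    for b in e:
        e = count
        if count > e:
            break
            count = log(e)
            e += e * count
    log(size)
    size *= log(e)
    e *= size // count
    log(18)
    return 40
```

11

Transformed code:
def combine(size, e, count):
    size = size + 7
    if size < size:
        return e
    for b in e:
        e = count
        if count > e:
            break
    log(size)
    size = size * log(e)
    e = e * (size // count)
    log(18)
    return 40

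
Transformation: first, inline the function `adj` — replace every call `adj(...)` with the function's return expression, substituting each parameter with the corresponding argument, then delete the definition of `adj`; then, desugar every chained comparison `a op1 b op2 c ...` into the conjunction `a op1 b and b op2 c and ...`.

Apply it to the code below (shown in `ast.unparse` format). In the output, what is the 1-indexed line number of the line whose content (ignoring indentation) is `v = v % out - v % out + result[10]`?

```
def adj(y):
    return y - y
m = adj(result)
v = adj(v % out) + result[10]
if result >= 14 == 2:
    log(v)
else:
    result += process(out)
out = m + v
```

2

Transformed code:
m = result - result
v = v % out - v % out + result[10]
if result >= 14 and 14 == 2:
    log(v)
else:
    result += process(out)
out = m + v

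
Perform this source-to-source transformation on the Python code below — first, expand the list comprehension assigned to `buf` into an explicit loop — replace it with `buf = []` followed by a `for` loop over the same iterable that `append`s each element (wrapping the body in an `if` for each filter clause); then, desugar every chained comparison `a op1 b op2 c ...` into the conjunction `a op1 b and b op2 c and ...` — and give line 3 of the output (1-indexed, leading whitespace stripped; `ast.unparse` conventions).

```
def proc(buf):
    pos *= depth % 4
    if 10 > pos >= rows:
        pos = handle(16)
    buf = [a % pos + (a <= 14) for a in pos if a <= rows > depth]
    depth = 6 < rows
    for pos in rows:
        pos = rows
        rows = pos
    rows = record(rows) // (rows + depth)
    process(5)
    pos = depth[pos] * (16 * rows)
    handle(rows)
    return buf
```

if 10 > pos and pos >= rows:

Transformed code:
def proc(buf):
    pos *= depth % 4
    if 10 > pos and pos >= rows:
        pos = handle(16)
    buf = []
    for a in pos:
        if a <= rows and rows > depth:
            buf.append(a % pos + (a <= 14))
    depth = 6 < rows
    for pos in rows:
        pos = rows
        rows = pos
    rows = record(rows) // (rows + depth)
    process(5)
    pos = depth[pos] * (16 * rows)
    handle(rows)
    return buf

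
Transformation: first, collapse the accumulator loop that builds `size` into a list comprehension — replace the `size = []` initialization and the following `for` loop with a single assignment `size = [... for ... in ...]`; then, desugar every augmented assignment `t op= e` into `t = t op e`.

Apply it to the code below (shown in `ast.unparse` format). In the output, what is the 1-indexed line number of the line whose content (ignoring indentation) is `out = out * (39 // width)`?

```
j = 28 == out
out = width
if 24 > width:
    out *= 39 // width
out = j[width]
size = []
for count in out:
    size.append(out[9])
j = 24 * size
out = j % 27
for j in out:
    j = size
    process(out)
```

4

Transformed code:
j = 28 == out
out = width
if 24 > width:
    out = out * (39 // width)
out = j[width]
size = [out[9] for count in out]
j = 24 * size
out = j % 27
for j in out:
    j = size
    process(out)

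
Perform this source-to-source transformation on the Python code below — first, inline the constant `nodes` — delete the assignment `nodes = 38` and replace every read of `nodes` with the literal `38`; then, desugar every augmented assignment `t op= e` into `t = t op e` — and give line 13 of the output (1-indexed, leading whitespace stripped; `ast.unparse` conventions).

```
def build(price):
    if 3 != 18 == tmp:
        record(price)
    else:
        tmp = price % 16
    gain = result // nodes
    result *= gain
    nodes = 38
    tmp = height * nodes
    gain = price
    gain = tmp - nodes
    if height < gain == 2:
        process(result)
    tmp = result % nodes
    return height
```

tmp = result % 38

Transformed code:
def build(price):
    if 3 != 18 == tmp:
        record(price)
    else:
        tmp = price % 16
    gain = result // 38
    result = result * gain
    tmp = height * 38
    gain = price
    gain = tmp - 38
    if height < gain == 2:
        process(result)
    tmp = result % 38
    return height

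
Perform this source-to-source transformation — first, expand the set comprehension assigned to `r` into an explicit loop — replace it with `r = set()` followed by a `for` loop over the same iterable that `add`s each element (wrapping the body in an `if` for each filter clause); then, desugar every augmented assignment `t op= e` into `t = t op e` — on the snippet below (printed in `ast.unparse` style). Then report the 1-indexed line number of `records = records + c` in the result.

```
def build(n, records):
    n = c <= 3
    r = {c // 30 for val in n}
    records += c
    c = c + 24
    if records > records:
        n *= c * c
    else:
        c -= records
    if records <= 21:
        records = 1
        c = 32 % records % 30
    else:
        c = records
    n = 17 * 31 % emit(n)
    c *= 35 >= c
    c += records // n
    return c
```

6

Transformed code:
def build(n, records):
    n = c <= 3
    r = set()
    for val in n:
        r.add(c // 30)
    records = records + c
    c = c + 24
    if records > records:
        n = n * (c * c)
    else:
        c = c - records
    if records <= 21:
        records = 1
        c = 32 % records % 30
    else:
        c = records
    n = 17 * 31 % emit(n)
    c = c * (35 >= c)
    c = c + records // n
    return c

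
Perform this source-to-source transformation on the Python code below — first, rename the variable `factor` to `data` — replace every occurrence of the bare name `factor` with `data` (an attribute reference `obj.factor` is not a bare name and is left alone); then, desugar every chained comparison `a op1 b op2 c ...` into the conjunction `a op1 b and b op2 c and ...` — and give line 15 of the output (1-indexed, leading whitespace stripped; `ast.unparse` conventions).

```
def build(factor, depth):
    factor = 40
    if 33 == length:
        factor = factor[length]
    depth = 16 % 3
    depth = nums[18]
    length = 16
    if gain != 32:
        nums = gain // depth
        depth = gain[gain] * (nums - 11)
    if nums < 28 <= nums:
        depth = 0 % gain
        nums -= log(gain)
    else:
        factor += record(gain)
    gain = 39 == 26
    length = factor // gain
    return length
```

data += record(gain)

Transformed code:
def build(data, depth):
    data = 40
    if 33 == length:
        data = data[length]
    depth = 16 % 3
    depth = nums[18]
    length = 16
    if gain != 32:
        nums = gain // depth
        depth = gain[gain] * (nums - 11)
    if nums < 28 and 28 <= nums:
        depth = 0 % gain
        nums -= log(gain)
    else:
        data += record(gain)
    gain = 39 == 26
    length = data // gain
    return length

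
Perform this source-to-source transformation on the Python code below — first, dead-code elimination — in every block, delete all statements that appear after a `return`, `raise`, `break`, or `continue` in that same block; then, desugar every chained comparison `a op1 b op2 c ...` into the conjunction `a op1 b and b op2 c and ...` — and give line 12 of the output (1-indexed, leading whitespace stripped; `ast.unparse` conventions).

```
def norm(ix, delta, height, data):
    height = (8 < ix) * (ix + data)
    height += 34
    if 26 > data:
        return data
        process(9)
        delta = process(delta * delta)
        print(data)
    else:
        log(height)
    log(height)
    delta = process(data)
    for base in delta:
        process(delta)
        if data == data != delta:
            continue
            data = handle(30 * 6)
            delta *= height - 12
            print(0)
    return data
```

if data == data and data != delta:

Transformed code:
def norm(ix, delta, height, data):
    height = (8 < ix) * (ix + data)
    height += 34
    if 26 > data:
        return data
    else:
        log(height)
    log(height)
    delta = process(data)
    for base in delta:
        process(delta)
        if data == data and data != delta:
            continue
    return data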